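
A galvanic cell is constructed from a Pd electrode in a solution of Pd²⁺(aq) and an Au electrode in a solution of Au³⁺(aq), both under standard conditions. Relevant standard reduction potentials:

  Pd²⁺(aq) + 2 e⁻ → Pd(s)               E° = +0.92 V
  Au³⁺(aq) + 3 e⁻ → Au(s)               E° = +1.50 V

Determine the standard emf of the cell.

Of the two couples in this cell, the one with the more positive reduction potential is reduced at the cathode: here that is Au³⁺/Au (+1.50 V); Pd²⁺/Pd (+0.92 V) is the anode.
E°cell = E°(cathode) − E°(anode) = +1.50 − (+0.92) = +0.58 V.

+0.58 V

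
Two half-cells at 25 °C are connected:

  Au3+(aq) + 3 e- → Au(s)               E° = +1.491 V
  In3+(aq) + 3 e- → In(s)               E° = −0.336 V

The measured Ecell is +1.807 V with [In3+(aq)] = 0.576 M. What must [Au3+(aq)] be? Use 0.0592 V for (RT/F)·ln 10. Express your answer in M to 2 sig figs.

0.056 M

The Au³⁺/Au couple has the larger reduction potential, so it is the cathode: E°cell = +1.491 − (−0.336) = +1.827 V and n = 3.
Since E = E° − (0.0592/n)·log Q, log Q = n(E° − E)/0.0592 = 1.014.
For Au3+(aq) + In(s) → Au(s) + In3+(aq), the reaction quotient is Q = [In3+(aq)] / [Au3+(aq)].
Substituting the known concentrations and solving, log [Au3+(aq)] = −1.254 and [Au3+(aq)] = 0.056 M.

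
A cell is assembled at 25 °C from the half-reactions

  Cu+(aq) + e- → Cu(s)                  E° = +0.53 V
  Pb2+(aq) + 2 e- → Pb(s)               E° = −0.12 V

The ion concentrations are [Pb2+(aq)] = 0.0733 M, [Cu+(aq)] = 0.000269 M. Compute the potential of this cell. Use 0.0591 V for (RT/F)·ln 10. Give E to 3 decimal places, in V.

The Cu⁺/Cu couple has the more positive E°, so it is the cathode; Pb²⁺/Pb is the anode.
E°cell = +0.53 − (−0.12) = +0.65 V, with n = 2 electrons transferred.
For the overall reaction 2 Cu+(aq) + Pb(s) → 2 Cu(s) + Pb2+(aq), Q = [Pb2+(aq)] / [Cu+(aq)]^2 = 1.01×10^6, giving log Q = 6.006.
E = E° − (0.0591/n)·log Q = +0.65 − (0.0591/2)(6.006) = +0.473 V.

+0.473 V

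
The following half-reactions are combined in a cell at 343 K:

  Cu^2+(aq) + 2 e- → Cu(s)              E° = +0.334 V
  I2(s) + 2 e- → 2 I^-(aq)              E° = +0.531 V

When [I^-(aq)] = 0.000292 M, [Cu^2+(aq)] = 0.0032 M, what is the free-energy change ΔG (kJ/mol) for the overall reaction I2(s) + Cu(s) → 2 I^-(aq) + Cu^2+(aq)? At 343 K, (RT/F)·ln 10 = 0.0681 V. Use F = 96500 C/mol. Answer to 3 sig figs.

−101 kJ/mol

E°cell = +0.531 − (+0.334) = +0.197 V; the balanced reaction transfers n = 2 electrons.
Q = [I^-(aq)]^2·[Cu^2+(aq)] = 2.73×10^−10, so log Q = −9.564 and E = +0.197 − (0.0681/2)(−9.564) = +0.5227 V.
ΔG = −nFE = −(2)(96500)(+0.5227) J/mol = −101 kJ/mol.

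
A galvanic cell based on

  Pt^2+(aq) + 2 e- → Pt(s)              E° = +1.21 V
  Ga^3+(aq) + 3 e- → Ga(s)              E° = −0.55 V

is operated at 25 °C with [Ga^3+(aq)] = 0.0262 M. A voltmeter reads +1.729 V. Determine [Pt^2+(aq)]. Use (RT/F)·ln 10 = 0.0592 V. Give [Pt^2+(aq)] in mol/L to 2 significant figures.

The Pt²⁺/Pt couple has the larger reduction potential, so it is the cathode: E°cell = +1.21 − (−0.55) = +1.76 V and n = 6.
Since E = E° − (0.0592/n)·log Q, log Q = n(E° − E)/0.0592 = 3.142.
Balancing electrons gives 3 Pt^2+(aq) + 2 Ga(s) → 3 Pt(s) + 2 Ga^3+(aq); thus Q = [Ga^3+(aq)]^2 / [Pt^2+(aq)]^3.
Substituting the known concentrations and solving, log [Pt^2+(aq)] = −2.102 and [Pt^2+(aq)] = 0.0079 M.

0.0079 M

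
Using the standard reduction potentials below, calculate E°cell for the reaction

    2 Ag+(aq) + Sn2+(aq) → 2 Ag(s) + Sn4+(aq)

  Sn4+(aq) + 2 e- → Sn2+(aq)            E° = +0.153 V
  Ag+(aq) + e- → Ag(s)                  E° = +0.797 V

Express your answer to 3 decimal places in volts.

+0.644 V

Ag+(aq) gains electrons, so the Ag⁺/Ag couple is the cathode; the Sn⁴⁺/Sn²⁺ couple is the anode.
E°cell = E°(cathode) − E°(anode) = +0.797 − (+0.153) = +0.644 V.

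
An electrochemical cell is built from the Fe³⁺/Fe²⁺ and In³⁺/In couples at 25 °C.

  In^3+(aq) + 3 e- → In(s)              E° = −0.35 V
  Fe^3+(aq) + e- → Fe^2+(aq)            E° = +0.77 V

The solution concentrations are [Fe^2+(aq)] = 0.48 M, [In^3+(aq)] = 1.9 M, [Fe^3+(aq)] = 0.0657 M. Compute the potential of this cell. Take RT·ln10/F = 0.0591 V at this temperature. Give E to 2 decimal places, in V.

+1.06 V

The Fe³⁺/Fe²⁺ couple has the more positive E°, so it is the cathode; In³⁺/In is the anode.
E°cell = +0.77 − (−0.35) = +1.12 V, with n = 3 electrons transferred.
Balancing gives 3 Fe^3+(aq) + In(s) → 3 Fe^2+(aq) + In^3+(aq); hence Q = ([Fe^2+(aq)]^3·[In^3+(aq)]) / [Fe^3+(aq)]^3 = 741 (log Q = 2.870).
By the Nernst equation, E = +1.12 − (0.0591/3)·(2.870) = +1.06 V.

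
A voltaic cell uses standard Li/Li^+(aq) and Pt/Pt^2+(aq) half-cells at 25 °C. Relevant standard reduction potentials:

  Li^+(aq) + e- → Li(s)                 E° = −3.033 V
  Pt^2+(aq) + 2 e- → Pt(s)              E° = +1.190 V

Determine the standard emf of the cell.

+4.223 V

The Pt²⁺/Pt couple has the higher E°, so Pt ion is reduced (cathode) and Li is oxidized (anode).
E°cell = E°(cathode) − E°(anode) = +1.190 − (−3.033) = +4.223 V.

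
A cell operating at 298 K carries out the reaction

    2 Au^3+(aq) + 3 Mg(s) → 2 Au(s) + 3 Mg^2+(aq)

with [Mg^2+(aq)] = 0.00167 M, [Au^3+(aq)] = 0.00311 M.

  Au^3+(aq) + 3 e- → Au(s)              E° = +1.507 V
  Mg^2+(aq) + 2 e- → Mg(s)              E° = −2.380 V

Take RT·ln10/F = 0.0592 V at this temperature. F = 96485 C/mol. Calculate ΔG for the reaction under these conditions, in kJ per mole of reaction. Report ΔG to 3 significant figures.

−2270 kJ/mol

E°cell = +1.507 − (−2.380) = +3.887 V; the balanced reaction transfers n = 6 electrons.
Here Q = [Mg^2+(aq)]^3 / [Au^3+(aq)]^2 = 0.000482 (log Q = −3.317), giving E = +3.887 − (0.0592/6)·(−3.317) = +3.9197 V.
Then ΔG = −nFE = −6 × 96485 × +3.9197 J/mol = −2270 kJ/mol.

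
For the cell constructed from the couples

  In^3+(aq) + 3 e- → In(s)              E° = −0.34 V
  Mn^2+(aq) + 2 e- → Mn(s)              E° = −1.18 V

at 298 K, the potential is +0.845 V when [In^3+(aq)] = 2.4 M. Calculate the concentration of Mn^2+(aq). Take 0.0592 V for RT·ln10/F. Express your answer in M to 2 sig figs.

1.2 M

With In³⁺/In at the cathode and Mn²⁺/Mn at the anode, E°cell = −0.34 − (−1.18) = +0.84 V (n = 6).
From the Nernst equation, log Q = n(E° − E)/0.0592 = 6·(+0.84 − (+0.845))/0.0592 = −0.507.
Balancing electrons gives 2 In^3+(aq) + 3 Mn(s) → 2 In(s) + 3 Mn^2+(aq); thus Q = [Mn^2+(aq)]^3 / [In^3+(aq)]^2.
Isolating [Mn^2+(aq)] in Q = 10^{−0.507} yields log [Mn^2+(aq)] = 0.084, i.e. 1.2 M.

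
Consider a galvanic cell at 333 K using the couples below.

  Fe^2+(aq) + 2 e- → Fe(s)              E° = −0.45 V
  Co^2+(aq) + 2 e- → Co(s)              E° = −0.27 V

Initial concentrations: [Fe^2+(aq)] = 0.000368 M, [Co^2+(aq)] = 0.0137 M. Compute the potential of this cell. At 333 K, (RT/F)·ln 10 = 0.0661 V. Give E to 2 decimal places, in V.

+0.23 V

The Co²⁺/Co couple has the more positive E°, so it is the cathode; Fe²⁺/Fe is the anode.
E°cell = E°cat − E°an = −0.27 − (−0.45) = +0.18 V; n = 2.
The balanced reaction is Co^2+(aq) + Fe(s) → Co(s) + Fe^2+(aq), so Q = [Fe^2+(aq)] / [Co^2+(aq)] = 0.0269 and log Q = −1.571.
E = E° − (0.0661/n)·log Q = +0.18 − (0.0661/2)(−1.571) = +0.23 V.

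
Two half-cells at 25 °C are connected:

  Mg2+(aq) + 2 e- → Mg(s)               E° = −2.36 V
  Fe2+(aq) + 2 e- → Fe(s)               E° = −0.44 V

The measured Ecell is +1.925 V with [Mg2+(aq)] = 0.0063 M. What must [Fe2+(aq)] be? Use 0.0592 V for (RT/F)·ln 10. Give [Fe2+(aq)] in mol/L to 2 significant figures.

0.0093 M

The Fe²⁺/Fe couple has the larger reduction potential, so it is the cathode: E°cell = −0.44 − (−2.36) = +1.92 V and n = 2.
From the Nernst equation, log Q = n(E° − E)/0.0592 = 2·(+1.92 − (+1.925))/0.0592 = −0.169.
The balanced reaction is Fe2+(aq) + Mg(s) → Fe(s) + Mg2+(aq), so Q = [Mg2+(aq)] / [Fe2+(aq)].
Substituting the known concentrations and solving, log [Fe2+(aq)] = −2.032 and [Fe2+(aq)] = 0.0093 M.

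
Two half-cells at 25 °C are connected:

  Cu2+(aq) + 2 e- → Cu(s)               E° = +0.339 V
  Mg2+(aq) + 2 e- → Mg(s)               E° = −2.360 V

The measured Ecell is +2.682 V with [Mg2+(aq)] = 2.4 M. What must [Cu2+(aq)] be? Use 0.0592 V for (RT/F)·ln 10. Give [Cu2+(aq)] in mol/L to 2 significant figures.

The Cu²⁺/Cu couple has the larger reduction potential, so it is the cathode: E°cell = +0.339 − (−2.360) = +2.699 V and n = 2.
Rearranging E = E° − (0.0592/n)·log Q gives log Q = 2(+2.699 − (+2.682))/0.0592 = 0.574.
For Cu2+(aq) + Mg(s) → Cu(s) + Mg2+(aq), the reaction quotient is Q = [Mg2+(aq)] / [Cu2+(aq)].
Solving for the unknown gives log [Cu2+(aq)] = −0.194, so [Cu2+(aq)] ≈ 0.64 M.

0.64 M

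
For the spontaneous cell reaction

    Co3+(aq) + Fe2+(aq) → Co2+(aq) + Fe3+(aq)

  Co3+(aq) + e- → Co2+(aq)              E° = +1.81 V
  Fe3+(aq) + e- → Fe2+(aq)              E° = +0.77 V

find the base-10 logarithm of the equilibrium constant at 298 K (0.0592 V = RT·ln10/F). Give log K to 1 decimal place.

log K = 17.6

The Co³⁺/Co²⁺ couple is reduced (cathode); E°cell = +1.81 − (+0.77) = +1.04 V with n = 1.
At equilibrium E = 0, so log K = nE°cell / 0.0592 = (1)(+1.04) / 0.0592 = 17.6.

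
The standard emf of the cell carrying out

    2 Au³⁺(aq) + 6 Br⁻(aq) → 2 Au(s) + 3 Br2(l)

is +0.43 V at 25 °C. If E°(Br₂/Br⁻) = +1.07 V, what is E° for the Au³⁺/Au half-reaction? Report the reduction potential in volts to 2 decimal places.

+1.50 V

In the reaction as written the Au³⁺/Au couple is reduced (cathode) and Br₂/Br⁻ is oxidized (anode), so E°cell = E°(Au³⁺/Au) − E°(Br₂/Br⁻).
E°(Au³⁺/Au) = E°cell + E°(anode) = +0.43 + (+1.07) = +1.50 V.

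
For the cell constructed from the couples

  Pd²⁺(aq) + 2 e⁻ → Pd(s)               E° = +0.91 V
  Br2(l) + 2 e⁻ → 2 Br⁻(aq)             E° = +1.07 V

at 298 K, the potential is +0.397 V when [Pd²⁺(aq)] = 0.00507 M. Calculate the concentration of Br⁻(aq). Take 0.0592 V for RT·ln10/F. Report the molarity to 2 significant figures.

0.0014 M

Br₂/Br⁻ is the cathode (higher E°); E°cell = +1.07 − (+0.91) = +0.16 V with n = 2.
Rearranging E = E° − (0.0592/n)·log Q gives log Q = 2(+0.16 − (+0.397))/0.0592 = −8.007.
The balanced reaction is Br2(l) + Pd(s) → 2 Br⁻(aq) + Pd²⁺(aq), so Q = [Br⁻(aq)]^2·[Pd²⁺(aq)].
Isolating [Br⁻(aq)] in Q = 10^{−8.007} yields log [Br⁻(aq)] = −2.856, i.e. 0.0014 M.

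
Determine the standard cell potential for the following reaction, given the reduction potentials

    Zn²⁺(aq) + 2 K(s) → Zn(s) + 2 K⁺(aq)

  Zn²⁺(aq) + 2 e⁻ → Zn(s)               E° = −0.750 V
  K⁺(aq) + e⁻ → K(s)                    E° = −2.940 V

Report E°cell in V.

+2.190 V

In the reaction as written, Zn²⁺(aq) is reduced (cathode) and K⁺(aq) is produced by oxidation at the anode.
E°cell = E°(cathode) − E°(anode) = −0.750 − (−2.940) = +2.190 V.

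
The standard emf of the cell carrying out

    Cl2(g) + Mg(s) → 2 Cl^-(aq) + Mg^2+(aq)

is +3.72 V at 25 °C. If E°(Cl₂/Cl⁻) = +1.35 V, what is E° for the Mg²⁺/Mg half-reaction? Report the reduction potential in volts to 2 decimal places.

−2.37 V

In the reaction as written the Cl₂/Cl⁻ couple is reduced (cathode) and Mg²⁺/Mg is oxidized (anode), so E°cell = E°(Cl₂/Cl⁻) − E°(Mg²⁺/Mg).
E°(Mg²⁺/Mg) = E°(cathode) − E°cell = +1.35 − (+3.72) = −2.37 V.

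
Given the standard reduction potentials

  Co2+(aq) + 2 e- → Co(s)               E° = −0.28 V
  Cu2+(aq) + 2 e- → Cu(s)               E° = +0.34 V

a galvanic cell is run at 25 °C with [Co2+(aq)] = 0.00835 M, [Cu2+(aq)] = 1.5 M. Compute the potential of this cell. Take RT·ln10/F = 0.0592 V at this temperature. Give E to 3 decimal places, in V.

+0.687 V

Cu²⁺/Cu is reduced (cathode, E° = +0.34 V) and Co²⁺/Co is oxidized (anode).
E°cell = E°cat − E°an = +0.34 − (−0.28) = +0.62 V; n = 2.
For the overall reaction Cu2+(aq) + Co(s) → Cu(s) + Co2+(aq), Q = [Co2+(aq)] / [Cu2+(aq)] = 0.00557, giving log Q = −2.254.
E = E° − (0.0592/n)·log Q = +0.62 − (0.0592/2)(−2.254) = +0.687 V.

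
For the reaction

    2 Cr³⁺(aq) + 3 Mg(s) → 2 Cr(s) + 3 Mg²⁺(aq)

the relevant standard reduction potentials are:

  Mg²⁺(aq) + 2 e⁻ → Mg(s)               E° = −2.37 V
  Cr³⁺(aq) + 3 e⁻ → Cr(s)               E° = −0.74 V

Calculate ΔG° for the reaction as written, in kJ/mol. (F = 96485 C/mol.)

In the reaction as written Cr³⁺(aq) is reduced, so the Cr³⁺/Cr couple is the cathode and Mg²⁺/Mg is the anode.
E°cell = −0.74 − (−2.37) = +1.63 V; balancing electrons gives n = 6.
ΔG° = −nFE°cell = −(6)(96485)(+1.63) J/mol = −944 kJ/mol.

−944 kJ/mol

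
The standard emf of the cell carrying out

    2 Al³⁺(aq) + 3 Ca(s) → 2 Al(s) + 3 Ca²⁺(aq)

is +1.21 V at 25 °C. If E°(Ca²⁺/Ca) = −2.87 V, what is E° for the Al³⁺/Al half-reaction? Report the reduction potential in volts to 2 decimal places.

In the reaction as written the Al³⁺/Al couple is reduced (cathode) and Ca²⁺/Ca is oxidized (anode), so E°cell = E°(Al³⁺/Al) − E°(Ca²⁺/Ca).
E°(Al³⁺/Al) = E°cell + E°(anode) = +1.21 + (−2.87) = −1.66 V.

−1.66 V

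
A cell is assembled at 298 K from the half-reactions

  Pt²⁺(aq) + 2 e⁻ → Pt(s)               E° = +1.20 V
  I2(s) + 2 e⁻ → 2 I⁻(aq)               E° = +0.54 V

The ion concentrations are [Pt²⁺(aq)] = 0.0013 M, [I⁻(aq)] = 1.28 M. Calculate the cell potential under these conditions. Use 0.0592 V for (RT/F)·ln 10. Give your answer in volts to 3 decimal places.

Pt²⁺/Pt is reduced (cathode, E° = +1.20 V) and I₂/I⁻ is oxidized (anode).
E°cell = +1.20 − (+0.54) = +0.66 V, with n = 2 electrons transferred.
Balancing gives Pt²⁺(aq) + 2 I⁻(aq) → Pt(s) + I2(s); hence Q = 1 / ([Pt²⁺(aq)]·[I⁻(aq)]^2) = 470 (log Q = 2.672).
By the Nernst equation, E = +0.66 − (0.0592/2)·(2.672) = +0.581 V.

+0.581 V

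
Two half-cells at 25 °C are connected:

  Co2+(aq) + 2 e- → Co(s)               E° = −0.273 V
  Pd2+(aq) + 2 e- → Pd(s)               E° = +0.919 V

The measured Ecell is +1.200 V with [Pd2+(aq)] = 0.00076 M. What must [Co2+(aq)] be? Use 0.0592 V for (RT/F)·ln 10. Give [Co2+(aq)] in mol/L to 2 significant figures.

0.00041 M

The Pd²⁺/Pd couple has the larger reduction potential, so it is the cathode: E°cell = +0.919 − (−0.273) = +1.192 V and n = 2.
From the Nernst equation, log Q = n(E° − E)/0.0592 = 2·(+1.192 − (+1.200))/0.0592 = −0.270.
Balancing electrons gives Pd2+(aq) + Co(s) → Pd(s) + Co2+(aq); thus Q = [Co2+(aq)] / [Pd2+(aq)].
Isolating [Co2+(aq)] in Q = 10^{−0.270} yields log [Co2+(aq)] = −3.389, i.e. 0.00041 M.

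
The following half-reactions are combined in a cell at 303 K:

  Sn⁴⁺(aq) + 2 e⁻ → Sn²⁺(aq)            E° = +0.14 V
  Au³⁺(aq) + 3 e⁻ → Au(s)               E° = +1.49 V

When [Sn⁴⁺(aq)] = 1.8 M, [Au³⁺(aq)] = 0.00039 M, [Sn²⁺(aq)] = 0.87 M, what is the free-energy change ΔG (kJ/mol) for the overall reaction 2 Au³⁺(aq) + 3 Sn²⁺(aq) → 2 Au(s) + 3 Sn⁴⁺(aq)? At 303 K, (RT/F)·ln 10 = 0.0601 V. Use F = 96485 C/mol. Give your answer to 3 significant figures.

−736 kJ/mol

With Au³⁺/Au reduced at the cathode, E°cell = +1.49 − (+0.14) = +1.35 V and n = 6.
The reaction quotient is [Sn⁴⁺(aq)]^3 / ([Au³⁺(aq)]^2·[Sn²⁺(aq)]^3) = 5.82×10^7; by Nernst, E = +1.35 − (0.0601/6)(7.765) = +1.2722 V.
Then ΔG = −nFE = −6 × 96485 × +1.2722 J/mol = −736 kJ/mol.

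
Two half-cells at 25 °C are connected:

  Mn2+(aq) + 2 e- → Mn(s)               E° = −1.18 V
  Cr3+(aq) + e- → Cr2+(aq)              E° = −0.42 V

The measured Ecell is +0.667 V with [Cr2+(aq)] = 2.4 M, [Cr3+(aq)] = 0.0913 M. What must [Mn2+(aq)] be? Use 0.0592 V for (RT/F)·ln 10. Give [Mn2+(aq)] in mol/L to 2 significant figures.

2.0 M

With Cr³⁺/Cr²⁺ at the cathode and Mn²⁺/Mn at the anode, E°cell = −0.42 − (−1.18) = +0.76 V (n = 2).
Since E = E° − (0.0592/n)·log Q, log Q = n(E° − E)/0.0592 = 3.142.
For 2 Cr3+(aq) + Mn(s) → 2 Cr2+(aq) + Mn2+(aq), the reaction quotient is Q = ([Cr2+(aq)]^2·[Mn2+(aq)]) / [Cr3+(aq)]^2.
Isolating [Mn2+(aq)] in Q = 10^{3.142} yields log [Mn2+(aq)] = 0.303, i.e. 2.0 M.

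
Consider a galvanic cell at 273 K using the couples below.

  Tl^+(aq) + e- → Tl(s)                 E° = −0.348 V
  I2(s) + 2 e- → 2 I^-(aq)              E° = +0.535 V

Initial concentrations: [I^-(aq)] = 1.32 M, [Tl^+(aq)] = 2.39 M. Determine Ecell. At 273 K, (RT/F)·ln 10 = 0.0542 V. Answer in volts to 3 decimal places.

Since E°(I₂/I⁻) > E°(Tl⁺/Tl), I₂/I⁻ serves as the cathode.
E°cell = E°cat − E°an = +0.535 − (−0.348) = +0.883 V; n = 2.
Balancing gives I2(s) + 2 Tl(s) → 2 I^-(aq) + 2 Tl^+(aq); hence Q = [I^-(aq)]^2·[Tl^+(aq)]^2 = 9.95 (log Q = 0.998).
By the Nernst equation, E = +0.883 − (0.0542/2)·(0.998) = +0.856 V.

+0.856 V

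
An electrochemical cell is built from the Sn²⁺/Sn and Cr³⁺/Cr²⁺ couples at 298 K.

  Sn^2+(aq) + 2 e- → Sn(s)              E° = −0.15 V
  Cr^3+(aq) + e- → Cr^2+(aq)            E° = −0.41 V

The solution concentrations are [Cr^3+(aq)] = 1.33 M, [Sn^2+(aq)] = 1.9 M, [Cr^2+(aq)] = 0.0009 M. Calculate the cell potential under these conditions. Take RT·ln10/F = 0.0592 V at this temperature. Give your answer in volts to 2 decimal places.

+0.08 V

Since E°(Sn²⁺/Sn) > E°(Cr³⁺/Cr²⁺), Sn²⁺/Sn serves as the cathode.
E°cell = −0.15 − (−0.41) = +0.26 V, with n = 2 electrons transferred.
The balanced reaction is Sn^2+(aq) + 2 Cr^2+(aq) → Sn(s) + 2 Cr^3+(aq), so Q = [Cr^3+(aq)]^2 / ([Sn^2+(aq)]·[Cr^2+(aq)]^2) = 1.15×10^6 and log Q = 6.060.
Applying E = E° − (RT ln10/nF)·log Q gives +0.26 − (0.0592/2)(6.060) = +0.08 V.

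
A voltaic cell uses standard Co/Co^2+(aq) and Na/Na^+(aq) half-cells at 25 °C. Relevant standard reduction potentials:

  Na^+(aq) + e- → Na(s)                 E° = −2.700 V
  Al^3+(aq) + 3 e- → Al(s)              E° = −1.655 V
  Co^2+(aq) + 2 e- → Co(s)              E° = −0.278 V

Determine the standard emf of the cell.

+2.422 V

The Co²⁺/Co couple has the higher E°, so Co ion is reduced (cathode) and Na is oxidized (anode).
E°cell = E°(cathode) − E°(anode) = −0.278 − (−2.700) = +2.422 V.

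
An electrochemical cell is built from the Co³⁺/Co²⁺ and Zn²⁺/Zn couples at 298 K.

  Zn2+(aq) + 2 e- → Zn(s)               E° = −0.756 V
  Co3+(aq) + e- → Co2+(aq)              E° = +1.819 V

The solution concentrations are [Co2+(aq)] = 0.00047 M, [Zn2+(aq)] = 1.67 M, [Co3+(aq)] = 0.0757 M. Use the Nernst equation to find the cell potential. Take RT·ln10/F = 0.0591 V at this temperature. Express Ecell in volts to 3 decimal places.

Since E°(Co³⁺/Co²⁺) > E°(Zn²⁺/Zn), Co³⁺/Co²⁺ serves as the cathode.
E°cell = +1.819 − (−0.756) = +2.575 V, with n = 2 electrons transferred.
Balancing gives 2 Co3+(aq) + Zn(s) → 2 Co2+(aq) + Zn2+(aq); hence Q = ([Co2+(aq)]^2·[Zn2+(aq)]) / [Co3+(aq)]^2 = 6.44×10^−5 (log Q = −4.191).
By the Nernst equation, E = +2.575 − (0.0591/2)·(−4.191) = +2.699 V.

+2.699 V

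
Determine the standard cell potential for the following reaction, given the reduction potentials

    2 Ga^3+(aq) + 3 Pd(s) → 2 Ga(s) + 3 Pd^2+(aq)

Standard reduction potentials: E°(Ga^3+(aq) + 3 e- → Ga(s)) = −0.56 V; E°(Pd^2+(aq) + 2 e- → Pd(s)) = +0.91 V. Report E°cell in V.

Ga^3+(aq) gains electrons, so the Ga³⁺/Ga couple is the cathode; the Pd²⁺/Pd couple is the anode.
E°cell = E°(cathode) − E°(anode) = −0.56 − (+0.91) = −1.47 V.
The negative E°cell means the reaction is non-spontaneous in the direction written.

−1.47 V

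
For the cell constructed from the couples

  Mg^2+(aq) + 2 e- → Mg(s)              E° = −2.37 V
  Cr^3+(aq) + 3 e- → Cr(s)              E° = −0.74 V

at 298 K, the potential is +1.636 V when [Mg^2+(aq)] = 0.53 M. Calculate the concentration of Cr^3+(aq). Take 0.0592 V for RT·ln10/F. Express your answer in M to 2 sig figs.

With Cr³⁺/Cr at the cathode and Mg²⁺/Mg at the anode, E°cell = −0.74 − (−2.37) = +1.63 V (n = 6).
Since E = E° − (0.0592/n)·log Q, log Q = n(E° − E)/0.0592 = −0.608.
Balancing electrons gives 2 Cr^3+(aq) + 3 Mg(s) → 2 Cr(s) + 3 Mg^2+(aq); thus Q = [Mg^2+(aq)]^3 / [Cr^3+(aq)]^2.
Solving for the unknown gives log [Cr^3+(aq)] = −0.110, so [Cr^3+(aq)] ≈ 0.78 M.

0.78 M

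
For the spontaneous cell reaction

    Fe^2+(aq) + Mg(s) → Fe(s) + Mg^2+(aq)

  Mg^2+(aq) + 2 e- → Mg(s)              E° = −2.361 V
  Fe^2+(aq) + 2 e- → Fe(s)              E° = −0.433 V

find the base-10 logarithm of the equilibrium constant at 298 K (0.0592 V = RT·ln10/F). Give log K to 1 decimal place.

log K = 65.1

The Fe²⁺/Fe couple is reduced (cathode); E°cell = −0.433 − (−2.361) = +1.928 V with n = 2.
At equilibrium E = 0, so log K = nE°cell / 0.0592 = (2)(+1.928) / 0.0592 = 65.1.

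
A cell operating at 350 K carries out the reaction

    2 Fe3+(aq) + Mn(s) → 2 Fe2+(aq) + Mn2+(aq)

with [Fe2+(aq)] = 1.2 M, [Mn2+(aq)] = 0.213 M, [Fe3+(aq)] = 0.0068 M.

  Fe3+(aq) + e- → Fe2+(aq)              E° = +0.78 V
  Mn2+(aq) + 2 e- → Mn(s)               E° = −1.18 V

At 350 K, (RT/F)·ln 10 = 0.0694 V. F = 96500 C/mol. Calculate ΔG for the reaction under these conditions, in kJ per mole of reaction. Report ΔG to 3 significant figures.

−353 kJ/mol

E°cell = +0.78 − (−1.18) = +1.96 V; the balanced reaction transfers n = 2 electrons.
Here Q = ([Fe2+(aq)]^2·[Mn2+(aq)]) / [Fe3+(aq)]^2 = 6.63×10^3 (log Q = 3.822), giving E = +1.96 − (0.0694/2)·(3.822) = +1.8274 V.
Finally ΔG = −nFE = −(2)(96500 C/mol)(+1.8274 V) = −353 kJ/mol.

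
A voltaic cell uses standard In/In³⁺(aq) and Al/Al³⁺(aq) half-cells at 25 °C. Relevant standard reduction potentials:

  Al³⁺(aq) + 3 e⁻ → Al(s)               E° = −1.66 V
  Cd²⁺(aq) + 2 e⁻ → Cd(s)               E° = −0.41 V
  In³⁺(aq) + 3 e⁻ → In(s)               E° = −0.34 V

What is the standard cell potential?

+1.32 V

The In³⁺/In couple has the higher E°, so In ion is reduced (cathode) and Al is oxidized (anode).
E°cell = E°(cathode) − E°(anode) = −0.34 − (−1.66) = +1.32 V.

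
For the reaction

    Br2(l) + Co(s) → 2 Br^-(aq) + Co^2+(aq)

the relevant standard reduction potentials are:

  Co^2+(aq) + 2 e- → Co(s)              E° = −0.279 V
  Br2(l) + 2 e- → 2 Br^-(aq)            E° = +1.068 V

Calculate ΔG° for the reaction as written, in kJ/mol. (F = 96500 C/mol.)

In the reaction as written Br2(l) is reduced, so the Br₂/Br⁻ couple is the cathode and Co²⁺/Co is the anode.
E°cell = +1.068 − (−0.279) = +1.347 V; balancing electrons gives n = 2.
ΔG° = −nFE°cell = −(2)(96500)(+1.347) J/mol = −260 kJ/mol.

−260 kJ/mol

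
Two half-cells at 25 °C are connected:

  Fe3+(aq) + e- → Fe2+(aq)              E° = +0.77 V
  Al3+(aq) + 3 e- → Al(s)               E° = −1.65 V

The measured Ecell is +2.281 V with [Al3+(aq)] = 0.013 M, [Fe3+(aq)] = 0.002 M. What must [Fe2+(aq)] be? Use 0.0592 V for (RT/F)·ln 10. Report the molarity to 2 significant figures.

1.9 M

With Fe³⁺/Fe²⁺ at the cathode and Al³⁺/Al at the anode, E°cell = +0.77 − (−1.65) = +2.42 V (n = 3).
From the Nernst equation, log Q = n(E° − E)/0.0592 = 3·(+2.42 − (+2.281))/0.0592 = 7.044.
The balanced reaction is 3 Fe3+(aq) + Al(s) → 3 Fe2+(aq) + Al3+(aq), so Q = ([Fe2+(aq)]^3·[Al3+(aq)]) / [Fe3+(aq)]^3.
Substituting the known concentrations and solving, log [Fe2+(aq)] = 0.278 and [Fe2+(aq)] = 1.9 M.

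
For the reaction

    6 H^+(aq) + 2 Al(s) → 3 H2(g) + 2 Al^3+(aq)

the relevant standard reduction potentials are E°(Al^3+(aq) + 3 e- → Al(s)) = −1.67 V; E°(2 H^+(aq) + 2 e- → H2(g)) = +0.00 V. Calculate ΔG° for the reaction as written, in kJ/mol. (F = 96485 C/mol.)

In the reaction as written H^+(aq) is reduced, so the 2H⁺/H₂ couple is the cathode and Al³⁺/Al is the anode.
E°cell = +0.00 − (−1.67) = +1.67 V; balancing electrons gives n = 6.
ΔG° = −nFE°cell = −(6)(96485)(+1.67) J/mol = −967 kJ/mol.

−967 kJ/mol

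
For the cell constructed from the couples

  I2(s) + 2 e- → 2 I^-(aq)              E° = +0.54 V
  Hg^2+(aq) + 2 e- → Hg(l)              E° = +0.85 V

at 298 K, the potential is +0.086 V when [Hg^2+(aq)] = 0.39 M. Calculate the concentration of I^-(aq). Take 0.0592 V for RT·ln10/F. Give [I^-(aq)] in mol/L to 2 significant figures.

The Hg²⁺/Hg couple has the larger reduction potential, so it is the cathode: E°cell = +0.85 − (+0.54) = +0.31 V and n = 2.
Since E = E° − (0.0592/n)·log Q, log Q = n(E° − E)/0.0592 = 7.568.
The balanced reaction is Hg^2+(aq) + 2 I^-(aq) → Hg(l) + I2(s), so Q = 1 / ([Hg^2+(aq)]·[I^-(aq)]^2).
Solving for the unknown gives log [I^-(aq)] = −3.580, so [I^-(aq)] ≈ 0.00026 M.

0.00026 M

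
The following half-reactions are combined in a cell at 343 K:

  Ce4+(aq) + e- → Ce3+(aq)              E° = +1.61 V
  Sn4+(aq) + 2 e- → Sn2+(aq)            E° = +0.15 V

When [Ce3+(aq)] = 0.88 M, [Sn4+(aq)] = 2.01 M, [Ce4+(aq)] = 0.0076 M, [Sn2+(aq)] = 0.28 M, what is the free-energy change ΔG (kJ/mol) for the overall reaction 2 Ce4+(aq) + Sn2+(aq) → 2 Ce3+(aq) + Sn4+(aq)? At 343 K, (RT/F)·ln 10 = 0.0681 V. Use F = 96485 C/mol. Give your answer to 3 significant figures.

E°cell = +1.61 − (+0.15) = +1.46 V; the balanced reaction transfers n = 2 electrons.
Q = ([Ce3+(aq)]^2·[Sn4+(aq)]) / ([Ce4+(aq)]^2·[Sn2+(aq)]) = 9.62×10^4, so log Q = 4.983 and E = +1.46 − (0.0681/2)(4.983) = +1.2903 V.
ΔG = −nFE = −(2)(96485)(+1.2903) J/mol = −249 kJ/mol.

−249 kJ/mol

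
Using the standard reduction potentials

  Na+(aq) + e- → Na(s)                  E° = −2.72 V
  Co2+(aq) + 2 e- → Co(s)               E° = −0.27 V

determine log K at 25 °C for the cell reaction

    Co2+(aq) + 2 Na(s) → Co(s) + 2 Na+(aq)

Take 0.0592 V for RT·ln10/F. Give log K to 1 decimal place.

The Co²⁺/Co couple is reduced (cathode); E°cell = −0.27 − (−2.72) = +2.45 V with n = 2.
At equilibrium E = 0, so log K = nE°cell / 0.0592 = (2)(+2.45) / 0.0592 = 82.8.

log K = 82.8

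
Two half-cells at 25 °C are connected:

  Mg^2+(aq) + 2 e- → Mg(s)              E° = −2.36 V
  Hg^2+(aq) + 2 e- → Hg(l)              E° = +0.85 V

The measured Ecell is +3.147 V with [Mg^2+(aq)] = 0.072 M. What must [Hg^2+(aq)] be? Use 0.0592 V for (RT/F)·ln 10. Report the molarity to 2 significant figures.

The Hg²⁺/Hg couple has the larger reduction potential, so it is the cathode: E°cell = +0.85 − (−2.36) = +3.21 V and n = 2.
From the Nernst equation, log Q = n(E° − E)/0.0592 = 2·(+3.21 − (+3.147))/0.0592 = 2.128.
Balancing electrons gives Hg^2+(aq) + Mg(s) → Hg(l) + Mg^2+(aq); thus Q = [Mg^2+(aq)] / [Hg^2+(aq)].
Solving for the unknown gives log [Hg^2+(aq)] = −3.271, so [Hg^2+(aq)] ≈ 0.00054 M.

0.00054 M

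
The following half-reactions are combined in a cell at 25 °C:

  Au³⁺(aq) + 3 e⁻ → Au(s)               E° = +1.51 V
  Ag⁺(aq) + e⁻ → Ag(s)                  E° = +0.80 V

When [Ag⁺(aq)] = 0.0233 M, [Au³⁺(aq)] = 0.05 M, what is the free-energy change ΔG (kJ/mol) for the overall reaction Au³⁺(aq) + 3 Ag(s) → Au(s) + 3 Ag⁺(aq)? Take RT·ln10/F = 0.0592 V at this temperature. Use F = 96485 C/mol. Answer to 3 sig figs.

−226 kJ/mol

The standard cell potential is +1.51 − (+0.80) = +0.71 V, with n = 3 electrons in the balanced equation.
Q = [Ag⁺(aq)]^3 / [Au³⁺(aq)] = 0.000253, so log Q = −3.597 and E = +0.71 − (0.0592/3)(−3.597) = +0.7810 V.
ΔG = −nFE = −(3)(96485)(+0.7810) J/mol = −226 kJ/mol.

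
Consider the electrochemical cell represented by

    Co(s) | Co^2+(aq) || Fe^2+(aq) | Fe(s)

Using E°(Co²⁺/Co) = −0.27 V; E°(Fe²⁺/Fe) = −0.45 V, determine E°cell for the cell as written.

By convention the left-hand electrode in cell notation is the anode (oxidation) and the right-hand electrode is the cathode (reduction).
E°cell = E°(right) − E°(left) = −0.45 − (−0.27) = −0.18 V.
The negative sign shows that, as written, the cell would require an external voltage to drive the reaction.

−0.18 V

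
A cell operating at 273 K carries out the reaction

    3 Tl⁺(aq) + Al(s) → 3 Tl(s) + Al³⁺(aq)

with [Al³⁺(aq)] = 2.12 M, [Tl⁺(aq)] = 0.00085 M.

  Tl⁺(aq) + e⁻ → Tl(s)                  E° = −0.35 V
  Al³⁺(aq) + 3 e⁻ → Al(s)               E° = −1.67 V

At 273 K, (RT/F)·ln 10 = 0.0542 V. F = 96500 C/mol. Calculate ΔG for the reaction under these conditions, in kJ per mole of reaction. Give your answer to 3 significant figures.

−332 kJ/mol

The standard cell potential is −0.35 − (−1.67) = +1.32 V, with n = 3 electrons in the balanced equation.
Here Q = [Al³⁺(aq)] / [Tl⁺(aq)]^3 = 3.45×10^9 (log Q = 9.538), giving E = +1.32 − (0.0542/3)·(9.538) = +1.1477 V.
Then ΔG = −nFE = −3 × 96500 × +1.1477 J/mol = −332 kJ/mol.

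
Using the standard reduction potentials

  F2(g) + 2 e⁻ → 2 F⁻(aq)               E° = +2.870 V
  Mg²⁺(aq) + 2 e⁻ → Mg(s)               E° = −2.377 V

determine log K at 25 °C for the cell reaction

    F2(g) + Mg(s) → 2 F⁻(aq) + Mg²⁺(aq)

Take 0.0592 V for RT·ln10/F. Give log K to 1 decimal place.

log K = 177.3

The F₂/F⁻ couple is reduced (cathode); E°cell = +2.870 − (−2.377) = +5.247 V with n = 2.
At equilibrium E = 0, so log K = nE°cell / 0.0592 = (2)(+5.247) / 0.0592 = 177.3.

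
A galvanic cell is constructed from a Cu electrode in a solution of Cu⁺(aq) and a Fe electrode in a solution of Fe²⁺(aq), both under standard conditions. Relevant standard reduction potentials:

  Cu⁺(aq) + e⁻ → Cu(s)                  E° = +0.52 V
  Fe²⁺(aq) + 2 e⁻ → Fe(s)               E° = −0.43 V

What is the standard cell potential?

+0.95 V

The Cu⁺/Cu couple has the higher E°, so Cu ion is reduced (cathode) and Fe is oxidized (anode).
E°cell = E°(cathode) − E°(anode) = +0.52 − (−0.43) = +0.95 V.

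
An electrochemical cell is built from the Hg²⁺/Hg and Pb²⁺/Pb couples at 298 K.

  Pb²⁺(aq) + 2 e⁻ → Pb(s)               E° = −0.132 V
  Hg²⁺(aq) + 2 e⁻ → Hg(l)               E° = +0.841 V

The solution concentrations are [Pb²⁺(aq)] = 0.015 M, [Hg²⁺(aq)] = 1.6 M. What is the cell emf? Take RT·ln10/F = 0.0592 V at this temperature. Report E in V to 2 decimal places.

Since E°(Hg²⁺/Hg) > E°(Pb²⁺/Pb), Hg²⁺/Hg serves as the cathode.
E°cell = +0.841 − (−0.132) = +0.973 V, with n = 2 electrons transferred.
For the overall reaction Hg²⁺(aq) + Pb(s) → Hg(l) + Pb²⁺(aq), Q = [Pb²⁺(aq)] / [Hg²⁺(aq)] = 0.00937, giving log Q = −2.028.
E = E° − (0.0592/n)·log Q = +0.973 − (0.0592/2)(−2.028) = +1.03 V.

+1.03 V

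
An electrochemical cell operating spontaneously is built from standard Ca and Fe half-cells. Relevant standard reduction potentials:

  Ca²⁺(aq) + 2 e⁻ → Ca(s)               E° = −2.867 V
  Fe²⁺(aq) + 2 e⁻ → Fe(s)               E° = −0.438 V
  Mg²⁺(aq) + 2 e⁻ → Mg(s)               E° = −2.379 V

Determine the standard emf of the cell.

+2.429 V

The Fe²⁺/Fe couple has the higher E°, so Fe ion is reduced (cathode) and Ca is oxidized (anode).
E°cell = E°(cathode) − E°(anode) = −0.438 − (−2.867) = +2.429 V.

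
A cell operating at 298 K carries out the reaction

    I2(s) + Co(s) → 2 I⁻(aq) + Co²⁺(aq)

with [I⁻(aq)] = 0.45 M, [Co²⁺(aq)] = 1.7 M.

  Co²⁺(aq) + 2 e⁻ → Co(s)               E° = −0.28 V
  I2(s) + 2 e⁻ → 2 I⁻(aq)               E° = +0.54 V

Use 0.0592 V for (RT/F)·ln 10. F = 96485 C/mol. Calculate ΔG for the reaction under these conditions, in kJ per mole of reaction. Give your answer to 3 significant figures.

−161 kJ/mol

The standard cell potential is +0.54 − (−0.28) = +0.82 V, with n = 2 electrons in the balanced equation.
Here Q = [I⁻(aq)]^2·[Co²⁺(aq)] = 0.344 (log Q = −0.463), giving E = +0.82 − (0.0592/2)·(−0.463) = +0.8337 V.
Then ΔG = −nFE = −2 × 96485 × +0.8337 J/mol = −161 kJ/mol.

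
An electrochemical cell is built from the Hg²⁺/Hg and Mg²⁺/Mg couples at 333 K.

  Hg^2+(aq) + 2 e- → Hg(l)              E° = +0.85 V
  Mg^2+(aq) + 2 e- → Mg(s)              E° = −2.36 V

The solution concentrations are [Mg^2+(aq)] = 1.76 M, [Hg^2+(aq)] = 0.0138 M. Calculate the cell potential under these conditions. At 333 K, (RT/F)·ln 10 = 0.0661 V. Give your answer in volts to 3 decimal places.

+3.140 V

The Hg²⁺/Hg couple has the more positive E°, so it is the cathode; Mg²⁺/Mg is the anode.
E°cell = E°cat − E°an = +0.85 − (−2.36) = +3.21 V; n = 2.
The balanced reaction is Hg^2+(aq) + Mg(s) → Hg(l) + Mg^2+(aq), so Q = [Mg^2+(aq)] / [Hg^2+(aq)] = 128 and log Q = 2.106.
E = E° − (0.0661/n)·log Q = +3.21 − (0.0661/2)(2.106) = +3.140 V.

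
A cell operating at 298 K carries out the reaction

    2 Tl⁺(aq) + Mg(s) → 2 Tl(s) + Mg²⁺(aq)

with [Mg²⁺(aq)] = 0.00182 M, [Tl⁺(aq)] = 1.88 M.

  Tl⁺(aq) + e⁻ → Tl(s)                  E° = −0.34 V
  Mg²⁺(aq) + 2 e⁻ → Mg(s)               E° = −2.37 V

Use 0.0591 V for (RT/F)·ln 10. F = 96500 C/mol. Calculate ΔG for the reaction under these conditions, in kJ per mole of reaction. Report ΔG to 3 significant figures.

−411 kJ/mol

E°cell = −0.34 − (−2.37) = +2.03 V; the balanced reaction transfers n = 2 electrons.
Q = [Mg²⁺(aq)] / [Tl⁺(aq)]^2 = 0.000515, so log Q = −3.288 and E = +2.03 − (0.0591/2)(−3.288) = +2.1272 V.
ΔG = −nFE = −(2)(96500)(+2.1272) J/mol = −411 kJ/mol.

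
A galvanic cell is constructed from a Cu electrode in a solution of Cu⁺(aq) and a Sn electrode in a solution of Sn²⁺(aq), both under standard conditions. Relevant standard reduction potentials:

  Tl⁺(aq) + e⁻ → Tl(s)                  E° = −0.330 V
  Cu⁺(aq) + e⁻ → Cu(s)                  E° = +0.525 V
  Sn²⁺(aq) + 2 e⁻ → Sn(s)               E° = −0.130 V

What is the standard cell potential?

+0.655 V

Of the two couples in this cell, the one with the more positive reduction potential is reduced at the cathode: here that is Cu⁺/Cu (+0.525 V); Sn²⁺/Sn (−0.130 V) is the anode.
E°cell = E°(cathode) − E°(anode) = +0.525 − (−0.130) = +0.655 V.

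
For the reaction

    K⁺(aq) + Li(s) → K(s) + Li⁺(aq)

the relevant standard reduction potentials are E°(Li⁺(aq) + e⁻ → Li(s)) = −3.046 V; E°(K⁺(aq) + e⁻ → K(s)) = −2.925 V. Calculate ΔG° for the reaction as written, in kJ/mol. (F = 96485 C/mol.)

In the reaction as written K⁺(aq) is reduced, so the K⁺/K couple is the cathode and Li⁺/Li is the anode.
E°cell = −2.925 − (−3.046) = +0.121 V; balancing electrons gives n = 1.
ΔG° = −nFE°cell = −(1)(96485)(+0.121) J/mol = −11.7 kJ/mol.

−11.7 kJ/mol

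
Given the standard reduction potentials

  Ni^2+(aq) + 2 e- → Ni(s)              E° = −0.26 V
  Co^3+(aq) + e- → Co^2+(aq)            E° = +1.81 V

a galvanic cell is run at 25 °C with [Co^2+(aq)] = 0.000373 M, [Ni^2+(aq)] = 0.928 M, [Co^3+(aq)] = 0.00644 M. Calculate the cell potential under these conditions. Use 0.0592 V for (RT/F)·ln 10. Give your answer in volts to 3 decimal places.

+2.144 V

Since E°(Co³⁺/Co²⁺) > E°(Ni²⁺/Ni), Co³⁺/Co²⁺ serves as the cathode.
E°cell = E°cat − E°an = +1.81 − (−0.26) = +2.07 V; n = 2.
Balancing gives 2 Co^3+(aq) + Ni(s) → 2 Co^2+(aq) + Ni^2+(aq); hence Q = ([Co^2+(aq)]^2·[Ni^2+(aq)]) / [Co^3+(aq)]^2 = 0.00311 (log Q = −2.507).
E = E° − (0.0592/n)·log Q = +2.07 − (0.0592/2)(−2.507) = +2.144 V.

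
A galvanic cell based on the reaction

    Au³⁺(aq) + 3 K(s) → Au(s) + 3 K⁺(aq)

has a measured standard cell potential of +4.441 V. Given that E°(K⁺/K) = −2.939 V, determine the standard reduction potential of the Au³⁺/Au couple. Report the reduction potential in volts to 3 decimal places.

In the reaction as written the Au³⁺/Au couple is reduced (cathode) and K⁺/K is oxidized (anode), so E°cell = E°(Au³⁺/Au) − E°(K⁺/K).
E°(Au³⁺/Au) = E°cell + E°(anode) = +4.441 + (−2.939) = +1.502 V.

+1.502 V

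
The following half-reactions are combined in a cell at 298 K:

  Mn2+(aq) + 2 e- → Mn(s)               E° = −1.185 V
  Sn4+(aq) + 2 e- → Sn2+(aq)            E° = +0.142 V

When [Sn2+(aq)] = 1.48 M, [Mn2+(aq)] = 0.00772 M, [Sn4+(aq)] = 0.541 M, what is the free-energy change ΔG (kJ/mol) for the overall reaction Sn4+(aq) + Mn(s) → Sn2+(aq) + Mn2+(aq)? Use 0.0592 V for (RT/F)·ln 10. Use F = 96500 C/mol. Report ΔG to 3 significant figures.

With Sn⁴⁺/Sn²⁺ reduced at the cathode, E°cell = +0.142 − (−1.185) = +1.327 V and n = 2.
Here Q = ([Sn2+(aq)]·[Mn2+(aq)]) / [Sn4+(aq)] = 0.0211 (log Q = −1.675), giving E = +1.327 − (0.0592/2)·(−1.675) = +1.3766 V.
Then ΔG = −nFE = −2 × 96500 × +1.3766 J/mol = −266 kJ/mol.

−266 kJ/mol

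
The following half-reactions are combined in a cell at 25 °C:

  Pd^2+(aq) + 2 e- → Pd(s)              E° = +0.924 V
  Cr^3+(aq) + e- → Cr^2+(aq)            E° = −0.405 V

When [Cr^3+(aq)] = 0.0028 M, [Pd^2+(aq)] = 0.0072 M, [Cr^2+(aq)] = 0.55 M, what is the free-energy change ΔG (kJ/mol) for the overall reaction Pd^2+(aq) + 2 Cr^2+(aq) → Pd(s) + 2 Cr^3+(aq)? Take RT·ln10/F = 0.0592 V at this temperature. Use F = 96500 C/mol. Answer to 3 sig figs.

−270 kJ/mol

With Pd²⁺/Pd reduced at the cathode, E°cell = +0.924 − (−0.405) = +1.329 V and n = 2.
Q = [Cr^3+(aq)]^2 / ([Pd^2+(aq)]·[Cr^2+(aq)]^2) = 0.0036, so log Q = −2.444 and E = +1.329 − (0.0592/2)(−2.444) = +1.4013 V.
Finally ΔG = −nFE = −(2)(96500 C/mol)(+1.4013 V) = −270 kJ/mol.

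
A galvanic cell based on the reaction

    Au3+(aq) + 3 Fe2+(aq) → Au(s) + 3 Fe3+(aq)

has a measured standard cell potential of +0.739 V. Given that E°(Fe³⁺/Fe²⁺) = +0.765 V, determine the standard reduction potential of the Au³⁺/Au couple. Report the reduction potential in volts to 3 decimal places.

+1.504 V

In the reaction as written the Au³⁺/Au couple is reduced (cathode) and Fe³⁺/Fe²⁺ is oxidized (anode), so E°cell = E°(Au³⁺/Au) − E°(Fe³⁺/Fe²⁺).
E°(Au³⁺/Au) = E°cell + E°(anode) = +0.739 + (+0.765) = +1.504 V.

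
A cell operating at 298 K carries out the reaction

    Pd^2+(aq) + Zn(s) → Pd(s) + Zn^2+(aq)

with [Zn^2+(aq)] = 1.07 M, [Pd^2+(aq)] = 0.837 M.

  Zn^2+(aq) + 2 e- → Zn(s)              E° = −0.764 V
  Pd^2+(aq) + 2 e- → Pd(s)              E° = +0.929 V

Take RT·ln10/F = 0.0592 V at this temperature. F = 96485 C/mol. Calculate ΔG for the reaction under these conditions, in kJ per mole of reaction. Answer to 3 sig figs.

E°cell = +0.929 − (−0.764) = +1.693 V; the balanced reaction transfers n = 2 electrons.
Here Q = [Zn^2+(aq)] / [Pd^2+(aq)] = 1.28 (log Q = 0.107), giving E = +1.693 − (0.0592/2)·(0.107) = +1.6898 V.
ΔG = −nFE = −(2)(96485)(+1.6898) J/mol = −326 kJ/mol.

−326 kJ/mol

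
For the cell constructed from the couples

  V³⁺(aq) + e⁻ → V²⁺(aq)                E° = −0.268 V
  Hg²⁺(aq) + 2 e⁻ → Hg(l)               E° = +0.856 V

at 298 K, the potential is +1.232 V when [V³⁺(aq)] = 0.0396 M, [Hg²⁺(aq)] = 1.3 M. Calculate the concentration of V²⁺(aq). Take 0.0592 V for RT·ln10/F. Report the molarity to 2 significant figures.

The Hg²⁺/Hg couple has the larger reduction potential, so it is the cathode: E°cell = +0.856 − (−0.268) = +1.124 V and n = 2.
Since E = E° − (0.0592/n)·log Q, log Q = n(E° − E)/0.0592 = −3.649.
The balanced reaction is Hg²⁺(aq) + 2 V²⁺(aq) → Hg(l) + 2 V³⁺(aq), so Q = [V³⁺(aq)]^2 / ([Hg²⁺(aq)]·[V²⁺(aq)]^2).
Isolating [V²⁺(aq)] in Q = 10^{−3.649} yields log [V²⁺(aq)] = 0.365, i.e. 2.3 M.

2.3 M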